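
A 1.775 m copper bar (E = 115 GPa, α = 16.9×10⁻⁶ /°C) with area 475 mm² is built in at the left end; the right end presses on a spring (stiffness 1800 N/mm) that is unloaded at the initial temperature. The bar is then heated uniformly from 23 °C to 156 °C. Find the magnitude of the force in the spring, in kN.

If the spring were absent the bar would lengthen by αΔT L = 16.9×10⁻⁶ × 133 × 1775 = 3.99 mm.
Let P be the compressive force at the spring. The bar shortens elastically by PL/(AE) and the spring compresses by P/k; together these equal δ_free.
P [ L/(AE) + 1/k ] = δ_free → P [ 1775/(475×115×10³) + 1/(1800) ] = 3.99.
P = 3.99 / 0.000588 = 6785 N.

P ≈ 6.78 kN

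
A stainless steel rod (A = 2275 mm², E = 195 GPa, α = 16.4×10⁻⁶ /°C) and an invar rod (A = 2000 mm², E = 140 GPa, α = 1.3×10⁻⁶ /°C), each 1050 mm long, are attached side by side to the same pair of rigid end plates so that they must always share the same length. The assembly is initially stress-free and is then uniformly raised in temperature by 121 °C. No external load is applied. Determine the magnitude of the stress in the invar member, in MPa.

σ ≈ 157 MPa (tensile)

Equilibrium of a rigid end plate with no external load gives equal and opposite internal forces ±P in the two members. Since α_{stainless steel} > α_{invar}, heating drives the stainless steel into compression and the invar into tension.
Equating the net (thermal + elastic) strains gives |α₁ − α₂|·ΔT = P·[1/(A₁E₁) + 1/(A₂E₂)].
|α₁ − α₂|·ΔT = 15.1×10⁻⁶ × 121 = 0.001827.
1/(A₁E₁) + 1/(A₂E₂) = 1/(2275×195×10³) + 1/(2000×140×10³) = 5.826×10⁻⁹ N⁻¹.
So P = 0.001827 / 5.826×10⁻⁹ = 313.6 kN.
σ_{invar} = P/A₂ = 313600/2000 = 156.8 MPa, tensile.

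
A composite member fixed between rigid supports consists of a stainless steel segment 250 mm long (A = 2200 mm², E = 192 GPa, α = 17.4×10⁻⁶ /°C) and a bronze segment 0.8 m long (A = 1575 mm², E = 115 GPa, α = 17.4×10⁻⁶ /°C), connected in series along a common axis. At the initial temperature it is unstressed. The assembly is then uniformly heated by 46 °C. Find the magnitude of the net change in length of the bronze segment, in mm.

If the supports were absent, the total length change would be Σ αᵢΔT Lᵢ = 17.4×10⁻⁶×46×250 + 17.4×10⁻⁶×46×800 = 0.8404 mm.
Since the ends are fixed, an axial force P builds up, equal in every segment, with P · Σ Lᵢ/(AᵢEᵢ) = δ_free.
Σ Lᵢ/(AᵢEᵢ) = 250/(2200×192×10³) + 800/(1575×115×10³) = 5.009×10⁻⁶ mm/N.
Hence P = δ_free / Σ(L/AE) = 0.8404/5.009×10⁻⁶ = 167.8 kN (compressive).
For the bronze segment, free thermal change = 17.4×10⁻⁶×46×800 = 0.6403 mm and elastic change from P = 167800×800/(1575×115×10³) = 0.7411 mm; these oppose, so the net change is 0.101 mm (segment shortens).

|ΔL| ≈ 0.101 mm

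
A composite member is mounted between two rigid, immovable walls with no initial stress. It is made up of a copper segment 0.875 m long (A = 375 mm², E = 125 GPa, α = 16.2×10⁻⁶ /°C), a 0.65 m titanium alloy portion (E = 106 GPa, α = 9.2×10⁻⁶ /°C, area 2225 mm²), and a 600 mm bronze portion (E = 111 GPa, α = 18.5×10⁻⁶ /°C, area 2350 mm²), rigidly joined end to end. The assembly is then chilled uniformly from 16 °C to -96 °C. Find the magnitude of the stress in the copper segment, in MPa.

σ ≈ 393 MPa (tensile)

Free thermal contraction of the whole bar: Σ αᵢΔT Lᵢ = 16.2×10⁻⁶×112×875 + 9.2×10⁻⁶×112×650 + 18.5×10⁻⁶×112×600 = 3.501 mm.
Since the ends are fixed, an axial force P builds up, equal in every segment, with P · Σ Lᵢ/(AᵢEᵢ) = δ_free.
Σ Lᵢ/(AᵢEᵢ) = 875/(375×125×10³) + 650/(2225×106×10³) + 600/(2350×111×10³) = 2.372×10⁻⁵ mm/N.
P = 3.501 / 2.372×10⁻⁵ = 147600 N = 147.6 kN, tensile.
σ_{copper} = P / A = 147600 / 375 = 393.5 MPa.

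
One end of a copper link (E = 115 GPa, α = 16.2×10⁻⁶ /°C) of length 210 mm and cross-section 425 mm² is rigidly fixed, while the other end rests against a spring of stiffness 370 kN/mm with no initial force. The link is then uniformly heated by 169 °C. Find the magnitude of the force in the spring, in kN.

P ≈ 82.1 kN

If the spring were absent the link would lengthen by αΔT L = 16.2×10⁻⁶ × 169 × 210 = 0.5749 mm.
Let P be the compressive force at the spring. The link shortens elastically by PL/(AE) and the spring compresses by P/k; together these equal δ_free.
P [ L/(AE) + 1/k ] = δ_free → P [ 210/(425×115×10³) + 1/(370×10³) ] = 0.5749.
P = 0.5749 / 6.999×10⁻⁶ = 82140 N.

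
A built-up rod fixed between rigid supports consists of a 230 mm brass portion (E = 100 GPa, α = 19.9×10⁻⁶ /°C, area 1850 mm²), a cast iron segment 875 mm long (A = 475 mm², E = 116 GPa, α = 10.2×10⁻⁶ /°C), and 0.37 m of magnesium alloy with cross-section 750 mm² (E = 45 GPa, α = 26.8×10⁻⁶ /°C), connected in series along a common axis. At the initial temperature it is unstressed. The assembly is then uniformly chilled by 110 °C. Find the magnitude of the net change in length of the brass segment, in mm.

|ΔL| ≈ 0.389 mm

If the supports were absent, the total length change would be Σ αᵢΔT Lᵢ = 19.9×10⁻⁶×110×230 + 10.2×10⁻⁶×110×875 + 26.8×10⁻⁶×110×370 = 2.576 mm.
Since the ends are fixed, an axial force P builds up, equal in every segment, with P · Σ Lᵢ/(AᵢEᵢ) = δ_free.
Σ Lᵢ/(AᵢEᵢ) = 230/(1850×100×10³) + 875/(475×116×10³) + 370/(750×45×10³) = 2.809×10⁻⁵ mm/N.
Hence P = δ_free / Σ(L/AE) = 2.576/2.809×10⁻⁵ = 91.72 kN (tensile).
For the brass segment, free thermal change = 19.9×10⁻⁶×110×230 = 0.5035 mm and elastic change from P = 91720×230/(1850×100×10³) = 0.114 mm; these oppose, so the net change is 0.389 mm (segment shortens).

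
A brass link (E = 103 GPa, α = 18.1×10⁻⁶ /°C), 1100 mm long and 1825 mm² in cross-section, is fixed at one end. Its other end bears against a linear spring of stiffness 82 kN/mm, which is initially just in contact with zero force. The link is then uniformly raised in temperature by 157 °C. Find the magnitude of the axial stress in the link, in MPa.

The unrestrained thermal change is αΔT L = 18.1×10⁻⁶ × 157 × 1100 = 3.126 mm.
Let P be the compressive force at the spring. The link shortens elastically by PL/(AE) and the spring compresses by P/k; together these equal δ_free.
P [ L/(AE) + 1/k ] = δ_free → P [ 1100/(1825×103×10³) + 1/(82×10³) ] = 3.126.
P = 3.126 / 1.805×10⁻⁵ = 173200 N.
σ = P/A = 173200/1825 = 94.91 MPa.

σ ≈ 94.9 MPa (compressive)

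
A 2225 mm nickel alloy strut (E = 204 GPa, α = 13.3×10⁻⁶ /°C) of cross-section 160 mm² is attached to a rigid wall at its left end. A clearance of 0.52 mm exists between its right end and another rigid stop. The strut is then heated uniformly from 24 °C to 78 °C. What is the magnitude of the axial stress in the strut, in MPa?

σ ≈ 98.8 MPa (compressive)

Unrestrained expansion: δ_free = αΔT L = 13.3×10⁻⁶ × 54 × 2225 = 1.598 mm.
After closing the 0.52 mm clearance, 1.598 − 0.52 = 1.078 mm of expansion remains to be suppressed by the wall.
Compatibility: PL/(AE) = 1.078 mm, so σ = P/A = E × (1.078/2225) = 98.84 MPa.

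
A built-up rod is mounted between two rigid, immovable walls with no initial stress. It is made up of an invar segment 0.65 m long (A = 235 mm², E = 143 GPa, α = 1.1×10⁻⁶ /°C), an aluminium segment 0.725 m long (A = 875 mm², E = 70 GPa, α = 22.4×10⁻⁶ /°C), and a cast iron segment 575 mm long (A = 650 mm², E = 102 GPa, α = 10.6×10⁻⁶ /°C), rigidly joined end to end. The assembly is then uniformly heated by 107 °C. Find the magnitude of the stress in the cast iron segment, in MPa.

σ ≈ 95.2 MPa (compressive)

Free thermal expansion of the whole bar: Σ αᵢΔT Lᵢ = 1.1×10⁻⁶×107×650 + 22.4×10⁻⁶×107×725 + 10.6×10⁻⁶×107×575 = 2.466 mm.
The walls prevent any net length change, so an axial force P (same in every segment) develops. Compatibility: P · Σ Lᵢ/(AᵢEᵢ) = δ_free.
The series flexibility is Σ Lᵢ/(AᵢEᵢ) = 650/(235×143×10³) + 725/(875×70×10³) + 575/(650×102×10³) = 3.985×10⁻⁵ mm/N.
Hence P = δ_free / Σ(L/AE) = 2.466/3.985×10⁻⁵ = 61.89 kN (compressive).
σ_{cast iron} = P / A = 61890 / 650 = 95.21 MPa.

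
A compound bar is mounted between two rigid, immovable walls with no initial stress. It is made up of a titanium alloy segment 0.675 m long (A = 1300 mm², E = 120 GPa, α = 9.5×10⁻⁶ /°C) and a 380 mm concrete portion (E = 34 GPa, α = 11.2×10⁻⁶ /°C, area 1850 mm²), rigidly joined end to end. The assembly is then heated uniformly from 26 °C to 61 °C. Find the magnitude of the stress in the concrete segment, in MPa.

If the supports were absent, the total length change would be Σ αᵢΔT Lᵢ = 9.5×10⁻⁶×35×675 + 11.2×10⁻⁶×35×380 = 0.3734 mm.
Since the ends are fixed, an axial force P builds up, equal in every segment, with P · Σ Lᵢ/(AᵢEᵢ) = δ_free.
The series flexibility is Σ Lᵢ/(AᵢEᵢ) = 675/(1300×120×10³) + 380/(1850×34×10³) = 1.037×10⁻⁵ mm/N.
P = 0.3734 / 1.037×10⁻⁵ = 36010 N = 36.01 kN, compressive.
σ_{concrete} = P / A = 36010 / 1850 = 19.47 MPa.

σ ≈ 19.5 MPa (compressive)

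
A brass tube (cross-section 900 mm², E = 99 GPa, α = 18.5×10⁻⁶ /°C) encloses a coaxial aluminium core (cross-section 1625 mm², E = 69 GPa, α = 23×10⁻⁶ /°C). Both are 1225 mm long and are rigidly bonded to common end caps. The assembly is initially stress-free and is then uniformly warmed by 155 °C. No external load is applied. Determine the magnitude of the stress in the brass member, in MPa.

The aluminium has the larger α, so on heating it would change length more than the brass if both were free. The rigid plates force a common final length, so the aluminium is put into compression and the brass into tension, with equal and opposite forces P (no external load).
Setting the final lengths equal and cancelling L: (α₁ − α₂)ΔT = P/(A₁E₁) + P/(A₂E₂).
|α₁ − α₂|·ΔT = 4.5×10⁻⁶ × 155 = 0.0006975.
1/(A₁E₁) + 1/(A₂E₂) = 1/(900×99×10³) + 1/(1625×69×10³) = 2.014×10⁻⁸ N⁻¹.
P = 0.0006975 / 2.014×10⁻⁸ = 34630 N = 34.63 kN.
σ_{brass} = P/A₁ = 34630/900 = 38.48 MPa, tensile.

σ ≈ 38.5 MPa (tensile)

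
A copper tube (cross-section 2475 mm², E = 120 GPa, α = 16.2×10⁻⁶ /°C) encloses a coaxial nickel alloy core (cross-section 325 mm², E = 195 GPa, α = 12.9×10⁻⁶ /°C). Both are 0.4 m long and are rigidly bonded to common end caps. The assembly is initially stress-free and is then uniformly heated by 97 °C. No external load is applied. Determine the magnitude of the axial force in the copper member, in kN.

P ≈ 16.7 kN (compressive in the copper)

The copper has the larger α, so on heating it would change length more than the nickel alloy if both were free. The rigid plates force a common final length, so the copper is put into compression and the nickel alloy into tension, with equal and opposite forces P (no external load).
Compatibility of the two members (thermal + elastic change equal): (α₁ − α₂)ΔT = P·[1/(A₁E₁) + 1/(A₂E₂)].
|α₁ − α₂|·ΔT = 3.3×10⁻⁶ × 97 = 0.0003201.
1/(A₁E₁) + 1/(A₂E₂) = 1/(2475×120×10³) + 1/(325×195×10³) = 1.915×10⁻⁸ N⁻¹.
P = 0.0003201 / 1.915×10⁻⁸ = 16720 N = 16.72 kN.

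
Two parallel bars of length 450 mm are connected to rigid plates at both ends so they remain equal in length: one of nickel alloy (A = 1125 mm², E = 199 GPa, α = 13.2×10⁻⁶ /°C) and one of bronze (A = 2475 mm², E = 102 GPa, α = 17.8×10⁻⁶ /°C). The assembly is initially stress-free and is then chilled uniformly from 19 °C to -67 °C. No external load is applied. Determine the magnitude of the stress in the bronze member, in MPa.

σ ≈ 19 MPa (tensile)

Equilibrium of a rigid end plate with no external load gives equal and opposite internal forces ±P in the two members. Since α_{bronze} > α_{nickel alloy}, cooling drives the bronze into tension and the nickel alloy into compression.
Compatibility of the two members (thermal + elastic change equal): (α₁ − α₂)ΔT = P·[1/(A₁E₁) + 1/(A₂E₂)].
|α₁ − α₂|·ΔT = 4.6×10⁻⁶ × 86 = 0.0003956.
1/(A₁E₁) + 1/(A₂E₂) = 1/(1125×199×10³) + 1/(2475×102×10³) = 8.428×10⁻⁹ N⁻¹.
P = 0.0003956 / 8.428×10⁻⁹ = 46940 N = 46.94 kN.
σ_{bronze} = P/A₂ = 46940/2475 = 18.97 MPa, tensile.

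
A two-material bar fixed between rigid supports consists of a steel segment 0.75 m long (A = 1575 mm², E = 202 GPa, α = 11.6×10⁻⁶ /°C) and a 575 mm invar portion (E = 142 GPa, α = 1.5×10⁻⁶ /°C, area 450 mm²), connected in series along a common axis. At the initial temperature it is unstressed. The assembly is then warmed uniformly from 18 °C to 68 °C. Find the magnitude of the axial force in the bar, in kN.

If the supports were absent, the total length change would be Σ αᵢΔT Lᵢ = 11.6×10⁻⁶×50×750 + 1.5×10⁻⁶×50×575 = 0.4781 mm.
The rigid supports impose zero overall length change; the single axial force P common to all segments must satisfy P Σ Lᵢ/(AᵢEᵢ) = δ_free.
The series flexibility is Σ Lᵢ/(AᵢEᵢ) = 750/(1575×202×10³) + 575/(450×142×10³) = 1.136×10⁻⁵ mm/N.
So P = 0.4781 / 1.136×10⁻⁵ = 42.1 kN, compressive.

P ≈ 42.1 kN (compressive)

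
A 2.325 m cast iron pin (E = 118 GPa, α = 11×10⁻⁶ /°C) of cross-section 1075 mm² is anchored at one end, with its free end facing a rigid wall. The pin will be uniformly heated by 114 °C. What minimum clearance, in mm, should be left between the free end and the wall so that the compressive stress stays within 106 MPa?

With no wall the pin would lengthen by αΔT L = 11×10⁻⁶ × 114 × 2325 = 2.916 mm.
A stress of 106 MPa corresponds to the wall pushing the pin back by σL/E = 106×2325/(118×10³) = 2.089 mm.
The gap must absorb the remainder: g_min = 2.916 − 2.089 = 0.827 mm.

g ≈ 0.827 mm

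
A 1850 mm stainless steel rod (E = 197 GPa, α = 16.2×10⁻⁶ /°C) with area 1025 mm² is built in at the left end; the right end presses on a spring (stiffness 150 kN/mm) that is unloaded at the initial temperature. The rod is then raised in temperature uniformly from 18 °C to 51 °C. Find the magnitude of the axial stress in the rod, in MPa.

σ ≈ 61 MPa (compressive)

The unrestrained thermal change is αΔT L = 16.2×10⁻⁶ × 33 × 1850 = 0.989 mm.
Let P be the compressive force at the spring. The rod shortens elastically by PL/(AE) and the spring compresses by P/k; together these equal δ_free.
So P = δ_free / [L/(AE) + 1/k] = 0.989 / [ 1850/(1025×197×10³) + 1/(150×10³) ].
P = 0.989 / 1.583×10⁻⁵ = 62480 N.
σ = P/A = 62480/1025 = 60.96 MPa.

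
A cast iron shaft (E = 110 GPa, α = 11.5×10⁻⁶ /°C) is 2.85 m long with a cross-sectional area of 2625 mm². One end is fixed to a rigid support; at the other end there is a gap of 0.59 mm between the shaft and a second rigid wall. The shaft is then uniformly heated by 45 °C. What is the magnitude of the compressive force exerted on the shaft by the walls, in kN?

If the wall were absent the shaft would grow by αΔT L = 11.5×10⁻⁶ × 45 × 2850 = 1.475 mm.
This exceeds the 0.59 mm gap, so the wall pushes back. The portion of expansion that must be recovered elastically is δ_free − gap = 1.475 − 0.59 = 0.8849 mm.
Compatibility: PL/(AE) = 0.8849 mm, so σ = P/A = E × (0.8849/2850) = 34.15 MPa.
P = σA = 34.15 × 2625 = 89.65 kN.

P ≈ 89.7 kN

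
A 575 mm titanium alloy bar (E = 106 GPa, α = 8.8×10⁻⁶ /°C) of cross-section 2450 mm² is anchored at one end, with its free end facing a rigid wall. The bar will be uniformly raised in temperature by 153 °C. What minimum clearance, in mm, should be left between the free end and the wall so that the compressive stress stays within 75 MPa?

With no wall the bar would lengthen by αΔT L = 8.8×10⁻⁶ × 153 × 575 = 0.7742 mm.
At the allowable stress the elastic shortening the wall may impose is σL/E = 75 × 575 / (106×10³) = 0.4068 mm.
So the gap has to take up the difference, g_min = δ_free − σL/E = 0.7742 − 0.4068 = 0.3673 mm.

g ≈ 0.367 mm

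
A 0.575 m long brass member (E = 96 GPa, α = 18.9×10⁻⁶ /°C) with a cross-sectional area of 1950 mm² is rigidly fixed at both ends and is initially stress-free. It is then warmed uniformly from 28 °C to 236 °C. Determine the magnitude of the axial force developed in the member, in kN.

The ends cannot move, so σ = EαΔT = 96×10³ × 18.9×10⁻⁶ × 208 = 377.4 MPa.
Axial force P = σA = 377.4 × 1950 = 735900 N = 735.9 kN, compressive.

P ≈ 736 kN (compressive)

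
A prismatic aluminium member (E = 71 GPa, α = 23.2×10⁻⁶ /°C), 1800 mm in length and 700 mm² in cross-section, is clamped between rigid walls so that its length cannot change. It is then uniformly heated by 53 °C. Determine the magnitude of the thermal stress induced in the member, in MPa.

Because both ends are immovable the net strain is zero, and the suppressed thermal strain is αΔT = 23.2×10⁻⁶ × 53 = 1229.6×10⁻⁶.
Hence σ = E·αΔT = 71×10³ × 1229.6×10⁻⁶ = 87.3 MPa, compressive.

σ ≈ 87.3 MPa (compressive)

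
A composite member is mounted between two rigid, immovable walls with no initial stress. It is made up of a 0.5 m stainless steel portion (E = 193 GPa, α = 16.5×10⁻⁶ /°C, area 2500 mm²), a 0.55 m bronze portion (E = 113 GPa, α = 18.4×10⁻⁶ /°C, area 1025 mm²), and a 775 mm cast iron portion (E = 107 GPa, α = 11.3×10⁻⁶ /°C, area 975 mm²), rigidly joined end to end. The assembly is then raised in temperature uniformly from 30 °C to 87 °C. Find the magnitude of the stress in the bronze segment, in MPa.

If the supports were absent, the total length change would be Σ αᵢΔT Lᵢ = 16.5×10⁻⁶×57×500 + 18.4×10⁻⁶×57×550 + 11.3×10⁻⁶×57×775 = 1.546 mm.
The rigid supports impose zero overall length change; the single axial force P common to all segments must satisfy P Σ Lᵢ/(AᵢEᵢ) = δ_free.
The series flexibility is Σ Lᵢ/(AᵢEᵢ) = 500/(2500×193×10³) + 550/(1025×113×10³) + 775/(975×107×10³) = 1.321×10⁻⁵ mm/N.
P = 1.546 / 1.321×10⁻⁵ = 117000 N = 117 kN, compressive.
σ_{bronze} = P / A = 117000 / 1025 = 114.2 MPa.

σ ≈ 114 MPa (compressive)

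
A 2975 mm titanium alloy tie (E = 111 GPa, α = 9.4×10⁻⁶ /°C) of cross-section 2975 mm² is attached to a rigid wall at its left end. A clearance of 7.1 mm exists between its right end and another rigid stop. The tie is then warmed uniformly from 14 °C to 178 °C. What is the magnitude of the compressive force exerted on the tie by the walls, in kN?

Free thermal elongation = αΔT L = 9.4×10⁻⁶ × 164 × 2975 = 4.586 mm.
This is smaller than the 7.1 mm clearance, so the tie expands freely without reaching the stop — the stress is zero.

P ≈ 0 kN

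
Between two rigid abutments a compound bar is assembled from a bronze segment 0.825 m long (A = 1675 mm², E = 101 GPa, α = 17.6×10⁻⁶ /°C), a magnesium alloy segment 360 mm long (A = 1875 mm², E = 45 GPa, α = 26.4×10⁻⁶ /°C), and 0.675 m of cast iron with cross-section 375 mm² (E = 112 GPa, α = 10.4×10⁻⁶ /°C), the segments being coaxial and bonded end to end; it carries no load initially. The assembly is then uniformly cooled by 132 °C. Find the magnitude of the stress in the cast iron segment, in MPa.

σ ≈ 433 MPa (tensile)

With the walls removed the bar would change length by δ_free = Σ αᵢΔT Lᵢ = 17.6×10⁻⁶×132×825 + 26.4×10⁻⁶×132×360 + 10.4×10⁻⁶×132×675 = 4.098 mm.
The rigid supports impose zero overall length change; the single axial force P common to all segments must satisfy P Σ Lᵢ/(AᵢEᵢ) = δ_free.
The series flexibility is Σ Lᵢ/(AᵢEᵢ) = 825/(1675×101×10³) + 360/(1875×45×10³) + 675/(375×112×10³) = 2.521×10⁻⁵ mm/N.
P = 4.098 / 2.521×10⁻⁵ = 162500 N = 162.5 kN, tensile.
σ_{cast iron} = P / A = 162500 / 375 = 433.4 MPa.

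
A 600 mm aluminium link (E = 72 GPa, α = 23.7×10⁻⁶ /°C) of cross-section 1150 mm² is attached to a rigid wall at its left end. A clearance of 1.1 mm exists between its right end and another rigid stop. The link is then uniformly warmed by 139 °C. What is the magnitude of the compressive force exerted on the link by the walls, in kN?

P ≈ 121 kN

If the wall were absent the link would grow by αΔT L = 23.7×10⁻⁶ × 139 × 600 = 1.977 mm.
This exceeds the 1.1 mm gap, so the wall pushes back. The portion of expansion that must be recovered elastically is δ_free − gap = 1.977 − 1.1 = 0.8766 mm.
That suppressed elongation corresponds to σ = E·Δ/L = 72×10³ × 0.8766/600 = 105.2 MPa.
Force on the wall = σA = 105.2 × 1150 mm² = 121 kN.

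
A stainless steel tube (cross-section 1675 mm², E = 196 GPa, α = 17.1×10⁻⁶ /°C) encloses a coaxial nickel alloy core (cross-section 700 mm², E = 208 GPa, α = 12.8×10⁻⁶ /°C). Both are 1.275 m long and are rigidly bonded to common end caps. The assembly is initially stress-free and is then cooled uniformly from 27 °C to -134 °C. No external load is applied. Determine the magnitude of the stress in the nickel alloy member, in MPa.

Both members must finish at the same length. With the larger α, the stainless steel tends to over-contract; the plates restrain it, putting the stainless steel in tension and the nickel alloy in compression. With no external load the two internal forces are equal and opposite, magnitude P.
Setting the final lengths equal and cancelling L: (α₁ − α₂)ΔT = P/(A₁E₁) + P/(A₂E₂).
|α₁ − α₂|·ΔT = 4.3×10⁻⁶ × 161 = 0.0006923.
1/(A₁E₁) + 1/(A₂E₂) = 1/(1675×196×10³) + 1/(700×208×10³) = 9.914×10⁻⁹ N⁻¹.
P = 0.0006923 / 9.914×10⁻⁹ = 69830 N = 69.83 kN.
σ_{nickel alloy} = P/A₂ = 69830/700 = 99.76 MPa, compressive.

σ ≈ 99.8 MPa (compressive)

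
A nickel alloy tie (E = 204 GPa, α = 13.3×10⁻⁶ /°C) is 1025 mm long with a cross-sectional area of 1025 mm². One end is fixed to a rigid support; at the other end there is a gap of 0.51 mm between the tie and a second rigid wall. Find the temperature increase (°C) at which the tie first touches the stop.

The gap closes when αΔT L = 0.51 mm, since the tie is still unstressed at that instant.
So ΔT = g/(αL) = 0.51/(13.3×10⁻⁶ × 1025) = 37.41 °C.

ΔT ≈ 37.4 °C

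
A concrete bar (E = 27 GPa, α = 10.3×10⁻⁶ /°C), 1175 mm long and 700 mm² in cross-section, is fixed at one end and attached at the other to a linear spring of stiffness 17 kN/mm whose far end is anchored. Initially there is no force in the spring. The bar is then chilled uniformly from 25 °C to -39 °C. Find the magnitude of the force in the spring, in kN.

P ≈ 6.4 kN

If the spring were absent the bar would shorten by αΔT L = 10.3×10⁻⁶ × 64 × 1175 = 0.7746 mm.
With a force P in the spring, the elastic change of the bar is PL/(AE) and that of the spring is P/k; compatibility requires their sum to equal δ_free.
So P = δ_free / [L/(AE) + 1/k] = 0.7746 / [ 1175/(700×27×10³) + 1/(17×10³) ].
P = 0.7746 / 0.000121 = 6402 N.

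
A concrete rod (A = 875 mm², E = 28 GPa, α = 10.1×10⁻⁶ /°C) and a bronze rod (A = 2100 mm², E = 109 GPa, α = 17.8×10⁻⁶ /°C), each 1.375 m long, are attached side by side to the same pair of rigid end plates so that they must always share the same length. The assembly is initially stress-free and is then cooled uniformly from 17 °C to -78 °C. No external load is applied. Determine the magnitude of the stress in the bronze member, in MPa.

The bronze has the larger α, so on cooling it would change length more than the concrete if both were free. The rigid plates force a common final length, so the bronze is put into tension and the concrete into compression, with equal and opposite forces P (no external load).
Equating the net (thermal + elastic) strains gives |α₁ − α₂|·ΔT = P·[1/(A₁E₁) + 1/(A₂E₂)].
|α₁ − α₂|·ΔT = 7.7×10⁻⁶ × 95 = 0.0007315.
1/(A₁E₁) + 1/(A₂E₂) = 1/(875×28×10³) + 1/(2100×109×10³) = 4.519×10⁻⁸ N⁻¹.
So P = 0.0007315 / 4.519×10⁻⁸ = 16.19 kN.
σ_{bronze} = P/A₂ = 16190/2100 = 7.709 MPa, tensile.

σ ≈ 7.71 MPa (tensile)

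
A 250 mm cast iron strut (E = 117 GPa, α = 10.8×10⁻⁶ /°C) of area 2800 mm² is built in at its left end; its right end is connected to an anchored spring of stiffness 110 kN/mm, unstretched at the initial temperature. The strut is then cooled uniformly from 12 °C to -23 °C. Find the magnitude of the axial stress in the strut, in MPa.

σ ≈ 3.42 MPa (tensile)

Free thermal contraction: δ_free = αΔT L = 10.8×10⁻⁶ × 35 × 250 = 0.0945 mm.
With a force P in the spring, the elastic change of the strut is PL/(AE) and that of the spring is P/k; compatibility requires their sum to equal δ_free.
P [ L/(AE) + 1/k ] = δ_free → P [ 250/(2800×117×10³) + 1/(110×10³) ] = 0.0945.
P = 0.0945 / 9.854×10⁻⁶ = 9590 N.
σ = P/A = 9590/2800 = 3.425 MPa.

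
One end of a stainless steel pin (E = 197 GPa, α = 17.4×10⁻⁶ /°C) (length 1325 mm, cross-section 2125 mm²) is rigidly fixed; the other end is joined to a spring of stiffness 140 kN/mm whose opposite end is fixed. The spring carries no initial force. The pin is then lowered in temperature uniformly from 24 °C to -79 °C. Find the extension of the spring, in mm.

The unrestrained thermal change is αΔT L = 17.4×10⁻⁶ × 103 × 1325 = 2.375 mm.
Let P be the tensile force in the spring. The pin extends elastically by PL/(AE) and the spring stretches by P/k; together these equal δ_free.
P [ L/(AE) + 1/k ] = δ_free → P [ 1325/(2125×197×10³) + 1/(140×10³) ] = 2.375.
P = 2.375 / 1.031×10⁻⁵ = 230400 N.
Spring extension = P/k = 230400/(140×10³) = 1.646 mm.

δ ≈ 1.65 mm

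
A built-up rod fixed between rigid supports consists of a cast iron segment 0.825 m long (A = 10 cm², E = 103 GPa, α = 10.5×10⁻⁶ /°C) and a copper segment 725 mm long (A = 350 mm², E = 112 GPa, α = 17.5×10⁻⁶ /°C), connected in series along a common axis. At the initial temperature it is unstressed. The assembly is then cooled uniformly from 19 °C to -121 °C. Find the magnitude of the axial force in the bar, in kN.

P ≈ 113 kN (tensile)

Free thermal contraction of the whole bar: Σ αᵢΔT Lᵢ = 10.5×10⁻⁶×140×825 + 17.5×10⁻⁶×140×725 = 2.989 mm.
Since the ends are fixed, an axial force P builds up, equal in every segment, with P · Σ Lᵢ/(AᵢEᵢ) = δ_free.
The series flexibility is Σ Lᵢ/(AᵢEᵢ) = 825/(1000×103×10³) + 725/(350×112×10³) = 2.65×10⁻⁵ mm/N.
Hence P = δ_free / Σ(L/AE) = 2.989/2.65×10⁻⁵ = 112.8 kN (tensile).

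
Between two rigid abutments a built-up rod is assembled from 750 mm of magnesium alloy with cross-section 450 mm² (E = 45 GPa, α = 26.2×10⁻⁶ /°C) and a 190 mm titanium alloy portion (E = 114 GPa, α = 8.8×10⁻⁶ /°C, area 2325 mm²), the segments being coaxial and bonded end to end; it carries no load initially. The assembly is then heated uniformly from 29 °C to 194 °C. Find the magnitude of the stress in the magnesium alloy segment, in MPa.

Free thermal expansion of the whole bar: Σ αᵢΔT Lᵢ = 26.2×10⁻⁶×165×750 + 8.8×10⁻⁶×165×190 = 3.518 mm.
The rigid supports impose zero overall length change; the single axial force P common to all segments must satisfy P Σ Lᵢ/(AᵢEᵢ) = δ_free.
Σ Lᵢ/(AᵢEᵢ) = 750/(450×45×10³) + 190/(2325×114×10³) = 3.775×10⁻⁵ mm/N.
So P = 3.518 / 3.775×10⁻⁵ = 93.19 kN, compressive.
σ_{magnesium alloy} = P / A = 93190 / 450 = 207.1 MPa.

σ ≈ 207 MPa (compressive)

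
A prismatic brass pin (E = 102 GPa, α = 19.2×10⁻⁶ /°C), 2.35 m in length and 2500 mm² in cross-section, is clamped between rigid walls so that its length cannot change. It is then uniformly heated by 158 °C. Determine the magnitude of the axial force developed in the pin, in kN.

With zero net strain, σ = E·αΔT = 102 GPa × 19.2×10⁻⁶ × 158 = 309.4 MPa.
P = AEαΔT = 2500 × 102×10³ × 19.2×10⁻⁶ × 158 = 773.6 kN (compressive).

P ≈ 774 kN (compressive)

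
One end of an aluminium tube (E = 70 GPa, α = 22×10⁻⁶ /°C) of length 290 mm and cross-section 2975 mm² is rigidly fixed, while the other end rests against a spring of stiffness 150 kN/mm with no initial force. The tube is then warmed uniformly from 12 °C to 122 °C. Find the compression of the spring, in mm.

Free thermal expansion: δ_free = αΔT L = 22×10⁻⁶ × 110 × 290 = 0.7018 mm.
With a force P in the spring, the elastic change of the tube is PL/(AE) and that of the spring is P/k; compatibility requires their sum to equal δ_free.
So P = δ_free / [L/(AE) + 1/k] = 0.7018 / [ 290/(2975×70×10³) + 1/(150×10³) ].
P = 0.7018 / 8.059×10⁻⁶ = 87080 N.
Spring compression = P/k = 87080/(150×10³) = 0.5805 mm.

δ ≈ 0.581 mm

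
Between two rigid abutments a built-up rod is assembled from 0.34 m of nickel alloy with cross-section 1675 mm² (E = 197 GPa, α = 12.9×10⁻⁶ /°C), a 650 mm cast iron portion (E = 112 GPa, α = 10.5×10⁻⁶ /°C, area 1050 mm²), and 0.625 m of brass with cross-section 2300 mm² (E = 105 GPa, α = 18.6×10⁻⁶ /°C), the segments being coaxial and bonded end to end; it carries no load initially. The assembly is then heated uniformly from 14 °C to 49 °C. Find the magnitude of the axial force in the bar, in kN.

P ≈ 87.4 kN (compressive)

With the walls removed the bar would change length by δ_free = Σ αᵢΔT Lᵢ = 12.9×10⁻⁶×35×340 + 10.5×10⁻⁶×35×650 + 18.6×10⁻⁶×35×625 = 0.7993 mm.
Since the ends are fixed, an axial force P builds up, equal in every segment, with P · Σ Lᵢ/(AᵢEᵢ) = δ_free.
Σ Lᵢ/(AᵢEᵢ) = 340/(1675×197×10³) + 650/(1050×112×10³) + 625/(2300×105×10³) = 9.146×10⁻⁶ mm/N.
Hence P = δ_free / Σ(L/AE) = 0.7993/9.146×10⁻⁶ = 87.39 kN (compressive).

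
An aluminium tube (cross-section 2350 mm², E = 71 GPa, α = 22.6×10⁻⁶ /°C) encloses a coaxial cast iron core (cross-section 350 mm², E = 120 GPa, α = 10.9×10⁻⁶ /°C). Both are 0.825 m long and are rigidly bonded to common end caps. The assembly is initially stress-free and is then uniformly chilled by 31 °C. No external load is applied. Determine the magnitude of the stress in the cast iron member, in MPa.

Equilibrium of a rigid end plate with no external load gives equal and opposite internal forces ±P in the two members. Since α_{aluminium} > α_{cast iron}, cooling drives the aluminium into tension and the cast iron into compression.
Compatibility of the two members (thermal + elastic change equal): (α₁ − α₂)ΔT = P·[1/(A₁E₁) + 1/(A₂E₂)].
|α₁ − α₂|·ΔT = 11.7×10⁻⁶ × 31 = 0.0003627.
1/(A₁E₁) + 1/(A₂E₂) = 1/(2350×71×10³) + 1/(350×120×10³) = 2.98×10⁻⁸ N⁻¹.
So P = 0.0003627 / 2.98×10⁻⁸ = 12.17 kN.
σ_{cast iron} = P/A₂ = 12170/350 = 34.77 MPa, compressive.

σ ≈ 34.8 MPa (compressive)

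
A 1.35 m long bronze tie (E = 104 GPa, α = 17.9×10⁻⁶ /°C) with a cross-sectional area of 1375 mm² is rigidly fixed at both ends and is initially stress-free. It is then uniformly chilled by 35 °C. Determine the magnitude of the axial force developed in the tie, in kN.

Full restraint means ε = 0, so the stress is σ = EαΔT = 104×10³ × 17.9×10⁻⁶ × 35 = 65.16 MPa.
P = AEαΔT = 1375 × 104×10³ × 17.9×10⁻⁶ × 35 = 89.59 kN (tensile).

P ≈ 89.6 kN (tensile)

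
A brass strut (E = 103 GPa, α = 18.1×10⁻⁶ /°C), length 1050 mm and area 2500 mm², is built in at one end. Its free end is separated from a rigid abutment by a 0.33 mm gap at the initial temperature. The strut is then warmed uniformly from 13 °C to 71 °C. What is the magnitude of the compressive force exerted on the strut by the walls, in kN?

P ≈ 189 kN

Free thermal elongation = αΔT L = 18.1×10⁻⁶ × 58 × 1050 = 1.102 mm.
After closing the 0.33 mm clearance, 1.102 − 0.33 = 0.7723 mm of expansion remains to be suppressed by the wall.
Compatibility: PL/(AE) = 0.7723 mm, so σ = P/A = E × (0.7723/1050) = 75.76 MPa.
P = σA = 75.76 × 2500 = 189.4 kN.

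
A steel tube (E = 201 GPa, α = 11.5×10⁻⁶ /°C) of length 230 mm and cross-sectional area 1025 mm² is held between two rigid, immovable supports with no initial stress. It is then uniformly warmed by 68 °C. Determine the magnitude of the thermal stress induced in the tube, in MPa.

σ ≈ 157 MPa (compressive)

The supports are rigid, so the total axial strain is zero. The restrained thermal strain is ε = αΔT = 11.5×10⁻⁶ × 68 = 782×10⁻⁶.
Hence σ = E·αΔT = 201×10³ × 782×10⁻⁶ = 157.2 MPa, compressive.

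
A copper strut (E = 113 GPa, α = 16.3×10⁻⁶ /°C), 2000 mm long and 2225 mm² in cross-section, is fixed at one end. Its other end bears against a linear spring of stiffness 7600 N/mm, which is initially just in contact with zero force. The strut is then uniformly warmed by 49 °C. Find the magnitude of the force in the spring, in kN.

The unrestrained thermal change is αΔT L = 16.3×10⁻⁶ × 49 × 2000 = 1.597 mm.
Let P be the compressive force at the spring. The strut shortens elastically by PL/(AE) and the spring compresses by P/k; together these equal δ_free.
P [ L/(AE) + 1/k ] = δ_free → P [ 2000/(2225×113×10³) + 1/(7600) ] = 1.597.
P = 1.597 / 0.0001395 = 11450 N.

P ≈ 11.4 kN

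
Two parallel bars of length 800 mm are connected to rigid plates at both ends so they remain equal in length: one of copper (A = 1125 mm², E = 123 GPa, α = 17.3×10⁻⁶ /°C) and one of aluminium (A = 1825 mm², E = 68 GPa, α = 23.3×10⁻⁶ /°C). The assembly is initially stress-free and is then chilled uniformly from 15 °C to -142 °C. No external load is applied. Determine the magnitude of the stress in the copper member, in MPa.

σ ≈ 54.8 MPa (compressive)

Equilibrium of a rigid end plate with no external load gives equal and opposite internal forces ±P in the two members. Since α_{aluminium} > α_{copper}, cooling drives the aluminium into tension and the copper into compression.
Equating the net (thermal + elastic) strains gives |α₁ − α₂|·ΔT = P·[1/(A₁E₁) + 1/(A₂E₂)].
|α₁ − α₂|·ΔT = 6×10⁻⁶ × 157 = 0.000942.
1/(A₁E₁) + 1/(A₂E₂) = 1/(1125×123×10³) + 1/(1825×68×10³) = 1.528×10⁻⁸ N⁻¹.
P = 0.000942 / 1.528×10⁻⁸ = 61630 N = 61.63 kN.
σ_{copper} = P/A₁ = 61630/1125 = 54.78 MPa, compressive.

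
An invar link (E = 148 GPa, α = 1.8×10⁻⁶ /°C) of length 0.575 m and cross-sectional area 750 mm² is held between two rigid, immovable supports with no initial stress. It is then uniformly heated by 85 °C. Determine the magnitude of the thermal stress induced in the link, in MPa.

Because both ends are immovable the net strain is zero, and the suppressed thermal strain is αΔT = 1.8×10⁻⁶ × 85 = 153×10⁻⁶.
σ = EαΔT = 148×10³ × 1.8×10⁻⁶ × 85 = 22.64 MPa (compressive; the link is trying to expand).

σ ≈ 22.6 MPa (compressive)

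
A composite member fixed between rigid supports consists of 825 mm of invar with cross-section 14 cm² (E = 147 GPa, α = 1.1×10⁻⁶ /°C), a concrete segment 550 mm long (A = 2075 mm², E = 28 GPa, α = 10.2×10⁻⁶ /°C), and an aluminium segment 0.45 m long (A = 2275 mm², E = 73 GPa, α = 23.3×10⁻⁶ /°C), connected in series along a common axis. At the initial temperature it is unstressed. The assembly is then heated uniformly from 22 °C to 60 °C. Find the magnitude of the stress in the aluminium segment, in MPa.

σ ≈ 17.5 MPa (compressive)

Free thermal expansion of the whole bar: Σ αᵢΔT Lᵢ = 1.1×10⁻⁶×38×825 + 10.2×10⁻⁶×38×550 + 23.3×10⁻⁶×38×450 = 0.6461 mm.
Since the ends are fixed, an axial force P builds up, equal in every segment, with P · Σ Lᵢ/(AᵢEᵢ) = δ_free.
Σ Lᵢ/(AᵢEᵢ) = 825/(1400×147×10³) + 550/(2075×28×10³) + 450/(2275×73×10³) = 1.618×10⁻⁵ mm/N.
P = 0.6461 / 1.618×10⁻⁵ = 39920 N = 39.92 kN, compressive.
σ_{aluminium} = P / A = 39920 / 2275 = 17.55 MPa.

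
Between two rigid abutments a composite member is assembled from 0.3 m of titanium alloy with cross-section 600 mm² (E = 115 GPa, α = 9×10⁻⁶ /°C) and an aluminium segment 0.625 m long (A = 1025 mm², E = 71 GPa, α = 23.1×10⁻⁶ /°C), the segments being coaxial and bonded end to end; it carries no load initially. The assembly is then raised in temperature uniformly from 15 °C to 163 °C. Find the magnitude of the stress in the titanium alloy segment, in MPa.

If the supports were absent, the total length change would be Σ αᵢΔT Lᵢ = 9×10⁻⁶×148×300 + 23.1×10⁻⁶×148×625 = 2.536 mm.
The rigid supports impose zero overall length change; the single axial force P common to all segments must satisfy P Σ Lᵢ/(AᵢEᵢ) = δ_free.
Σ Lᵢ/(AᵢEᵢ) = 300/(600×115×10³) + 625/(1025×71×10³) = 1.294×10⁻⁵ mm/N.
P = 2.536 / 1.294×10⁻⁵ = 196100 N = 196.1 kN, compressive.
σ_{titanium alloy} = P / A = 196100 / 600 = 326.8 MPa.

σ ≈ 327 MPa (compressive)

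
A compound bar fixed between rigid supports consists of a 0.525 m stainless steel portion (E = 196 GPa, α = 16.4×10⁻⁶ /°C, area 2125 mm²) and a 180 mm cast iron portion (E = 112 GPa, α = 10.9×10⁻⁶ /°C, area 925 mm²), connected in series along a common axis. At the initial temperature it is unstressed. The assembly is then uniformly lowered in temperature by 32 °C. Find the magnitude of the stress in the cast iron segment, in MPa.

If the supports were absent, the total length change would be Σ αᵢΔT Lᵢ = 16.4×10⁻⁶×32×525 + 10.9×10⁻⁶×32×180 = 0.3383 mm.
The walls prevent any net length change, so an axial force P (same in every segment) develops. Compatibility: P · Σ Lᵢ/(AᵢEᵢ) = δ_free.
The series flexibility is Σ Lᵢ/(AᵢEᵢ) = 525/(2125×196×10³) + 180/(925×112×10³) = 2.998×10⁻⁶ mm/N.
Hence P = δ_free / Σ(L/AE) = 0.3383/2.998×10⁻⁶ = 112.8 kN (tensile).
σ_{cast iron} = P / A = 112800 / 925 = 122 MPa.

σ ≈ 122 MPa (tensile)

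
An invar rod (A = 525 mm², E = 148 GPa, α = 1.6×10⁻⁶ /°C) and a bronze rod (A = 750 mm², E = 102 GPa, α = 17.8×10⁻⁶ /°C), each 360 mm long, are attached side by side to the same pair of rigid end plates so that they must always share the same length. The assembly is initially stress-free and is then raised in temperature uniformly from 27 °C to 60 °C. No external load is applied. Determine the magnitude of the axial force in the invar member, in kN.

P ≈ 20.6 kN (tensile in the invar)

Both members must finish at the same length. With the larger α, the bronze tends to over-expand; the plates restrain it, putting the bronze in compression and the invar in tension. With no external load the two internal forces are equal and opposite, magnitude P.
Equating the net (thermal + elastic) strains gives |α₁ − α₂|·ΔT = P·[1/(A₁E₁) + 1/(A₂E₂)].
|α₁ − α₂|·ΔT = 16.2×10⁻⁶ × 33 = 0.0005346.
1/(A₁E₁) + 1/(A₂E₂) = 1/(525×148×10³) + 1/(750×102×10³) = 2.594×10⁻⁸ N⁻¹.
P = 0.0005346 / 2.594×10⁻⁸ = 20610 N = 20.61 kN.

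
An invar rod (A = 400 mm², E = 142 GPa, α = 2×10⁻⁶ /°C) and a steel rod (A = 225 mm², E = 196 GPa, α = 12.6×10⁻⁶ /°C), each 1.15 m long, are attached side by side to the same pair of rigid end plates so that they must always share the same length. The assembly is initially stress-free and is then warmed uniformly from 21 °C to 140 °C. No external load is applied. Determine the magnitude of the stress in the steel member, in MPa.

Equilibrium of a rigid end plate with no external load gives equal and opposite internal forces ±P in the two members. Since α_{steel} > α_{invar}, heating drives the steel into compression and the invar into tension.
Equating the net (thermal + elastic) strains gives |α₁ − α₂|·ΔT = P·[1/(A₁E₁) + 1/(A₂E₂)].
|α₁ − α₂|·ΔT = 10.6×10⁻⁶ × 119 = 0.001261.
1/(A₁E₁) + 1/(A₂E₂) = 1/(400×142×10³) + 1/(225×196×10³) = 4.028×10⁻⁸ N⁻¹.
So P = 0.001261 / 4.028×10⁻⁸ = 31.31 kN.
σ_{steel} = P/A₂ = 31310/225 = 139.2 MPa, compressive.

σ ≈ 139 MPa (compressive)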